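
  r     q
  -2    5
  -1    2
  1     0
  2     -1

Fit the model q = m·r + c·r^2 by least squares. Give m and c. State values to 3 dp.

The normal system XᵀX·[m, c]ᵀ = Xᵀq is [[10, 0]; [0, 34]]·[m, c]ᵀ = [-14, 18]ᵀ.
Eliminating c: 34·(row 1) − 0·(row 2) gives 340·m = 34·(-14) − 0·18 = -476, so m = -7/5.
Then c = (18 − 0·(-7/5))/34 = 9/17.

m = -1.400, c = 0.529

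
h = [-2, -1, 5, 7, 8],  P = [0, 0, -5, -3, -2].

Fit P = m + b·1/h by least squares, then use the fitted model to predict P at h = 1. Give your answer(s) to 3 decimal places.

P̂ = -6.057

Normal-equation sums: Σ1 = 5, Σ1/h = -289/280, Σ1/h·1/h = 103961/78400.
For AᵀP: ΣP = -10, Σ1/h·P = -47/28.
AᵀA·[m, b]ᵀ = AᵀP becomes [[5, -289/280]; [-289/280, 103961/78400]]·[m, b]ᵀ = [-10, -47/28]ᵀ.
Δ = 5·(103961/78400) − (-289/280)² = 109071/19600.
m = ((-10)·(103961/78400) − (-289/280)·(-47/28))/(109071/19600) = -293860/109071; b = (5·(-47/28) − (-289/280)·(-10))/(109071/19600) = -366800/109071.
At h = 1: P̂ = (-293860/109071)·(1) + (-366800/109071)·(1) = -220220/36357.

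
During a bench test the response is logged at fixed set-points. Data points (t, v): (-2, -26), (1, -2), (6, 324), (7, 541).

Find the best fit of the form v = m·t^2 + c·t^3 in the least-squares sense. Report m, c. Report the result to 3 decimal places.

m = -2.891, c = 1.988

With design matrix M, MᵀM = [[3714, 24552]; [24552, 164370]] and Mᵀv = [38067, 255753]ᵀ.
Determinant 3714·164370 − 24552² = 7669476.
m = (38067·164370 − 24552·255753)/7669476 = -1231937/426082; c = (3714·255753 − 24552·38067)/7669476 = 846981/426082.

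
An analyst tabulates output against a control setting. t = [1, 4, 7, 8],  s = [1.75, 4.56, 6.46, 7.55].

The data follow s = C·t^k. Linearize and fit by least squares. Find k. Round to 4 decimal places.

k = 0.6893

Linearized form: ln s = k·ln t + ln C. From the 4 transformed points,
AᵀA = [[10.0325, 5.4116]; [5.4116, 4]], rhs = [9.9375, 5.9641]ᵀ  (here Σln t = 5.4116, Σ(ln t)² = 10.0325, Σln s = 5.9641, Σln t·ln s = 9.9375).
Solving (det = 10.8439): k = 0.68926, ln C = 0.55852.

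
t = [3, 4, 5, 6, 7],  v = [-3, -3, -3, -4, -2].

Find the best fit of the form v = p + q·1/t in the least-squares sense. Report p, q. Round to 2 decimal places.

Forming MᵀM = [[5, 153/140]; [153/140, 46181/176400]] and Mᵀv = [-15, -1387/420]ᵀ gives MᵀM·[p, q]ᵀ = Mᵀv.
Determinant 5·(46181/176400) − (153/140)² = 1264/11025.
p = ((-15)·(46181/176400) − (153/140)·(-1387/420))/(1264/11025) = -28041/10112; q = (5·(-1387/420) − (153/140)·(-15))/(1264/11025) = -2625/2528.

p = -2.77, q = -1.04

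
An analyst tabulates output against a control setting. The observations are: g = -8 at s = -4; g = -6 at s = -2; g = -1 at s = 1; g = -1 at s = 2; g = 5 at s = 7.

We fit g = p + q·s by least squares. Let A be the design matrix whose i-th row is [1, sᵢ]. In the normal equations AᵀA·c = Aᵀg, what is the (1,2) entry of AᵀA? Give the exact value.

4

Row 1 ↔ basis 1, column 2 ↔ basis s, so (AᵀA)_{1,2} = Σᵢ s = (1)·(-4) + (1)·(-2) + (1)·(1) + (1)·(2) + (1)·(7) = 4.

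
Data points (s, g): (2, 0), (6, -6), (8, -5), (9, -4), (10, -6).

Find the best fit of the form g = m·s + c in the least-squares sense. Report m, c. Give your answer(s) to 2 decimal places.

With design matrix A, AᵀA = [[285, 35]; [35, 5]] and Aᵀg = [-172, -21]ᵀ.
det = 285·5 − 35² = 200.
m = ((-172)·5 − 35·(-21))/200 = -5/8; c = (285·(-21) − 35·(-172))/200 = 7/40.

m = -0.63, c = 0.18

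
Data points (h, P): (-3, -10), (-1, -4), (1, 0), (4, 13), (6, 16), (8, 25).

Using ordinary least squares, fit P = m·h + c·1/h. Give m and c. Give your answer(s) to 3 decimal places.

Normal-equation sums: Σh·h = 127, Σh·1/h = 6, Σ1/h·1/h = 1277/576.
And Σh·P = 382, Σ1/h·P = 131/8.
MᵀM·[m, c]ᵀ = MᵀP becomes [[127, 6]; [6, 1277/576]]·[m, c]ᵀ = [382, 131/8]ᵀ.
Δ = 127·(1277/576) − 6² = 141443/576.
m = (382·(1277/576) − 6·(131/8))/(141443/576) = 431222/141443; c = (127·(131/8) − 6·382)/(141443/576) = -122328/141443.

m = 3.049, c = -0.865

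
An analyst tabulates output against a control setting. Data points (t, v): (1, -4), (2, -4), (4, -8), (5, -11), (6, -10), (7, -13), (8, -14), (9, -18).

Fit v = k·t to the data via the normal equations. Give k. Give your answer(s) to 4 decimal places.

Setting ∂/∂k … = 0 gives: 276·k = -524.
k = (-524)/276 = -1.89855.

k = -1.8986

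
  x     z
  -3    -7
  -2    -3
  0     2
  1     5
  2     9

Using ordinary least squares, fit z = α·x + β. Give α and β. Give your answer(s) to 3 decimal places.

α = 3.047, β = 2.419

Entries of AᵀA: Σx·x = 18, Σx = -2, Σ1 = 5.
Moment sums: Σx·z = 50, Σz = 6.
Eliminating β: 5·(row 1) − (-2)·(row 2) gives 86·α = 5·50 − (-2)·6 = 262, so α = 131/43.
Then β = (6 − (-2)·(131/43))/5 = 104/43.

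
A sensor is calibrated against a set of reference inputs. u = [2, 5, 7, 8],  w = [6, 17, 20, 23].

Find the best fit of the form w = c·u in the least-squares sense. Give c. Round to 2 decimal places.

c = 2.96

Normal-equation sums: Σu·u = 142.
For Mᵀw: Σu·w = 421.
c = 421/142 = 2.96479.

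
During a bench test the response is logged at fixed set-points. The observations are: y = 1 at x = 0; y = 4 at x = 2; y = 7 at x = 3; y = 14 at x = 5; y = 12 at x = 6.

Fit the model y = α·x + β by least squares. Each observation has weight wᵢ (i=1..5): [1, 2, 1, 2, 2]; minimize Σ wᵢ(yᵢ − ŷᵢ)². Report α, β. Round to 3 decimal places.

α = 2.199, β = 0.528

The normal equations are: 139·α + 29·β = 321;  29·α + 8·β = 68.
Eliminating β: 8·(row 1) − 29·(row 2) gives 271·α = 8·321 − 29·68 = 596, so α = 596/271.
Then β = (68 − 29·(596/271))/8 = 143/271.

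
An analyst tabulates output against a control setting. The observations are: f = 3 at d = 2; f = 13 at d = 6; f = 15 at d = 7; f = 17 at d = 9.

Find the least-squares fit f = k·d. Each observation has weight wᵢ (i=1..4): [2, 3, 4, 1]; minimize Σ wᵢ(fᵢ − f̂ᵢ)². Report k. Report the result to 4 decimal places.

k = 2.0840

Compute the Gram sums: Σwᵢ·d·d = 393.
And Σwᵢ·d·f = 819.
k = 819/393 = 2.08397.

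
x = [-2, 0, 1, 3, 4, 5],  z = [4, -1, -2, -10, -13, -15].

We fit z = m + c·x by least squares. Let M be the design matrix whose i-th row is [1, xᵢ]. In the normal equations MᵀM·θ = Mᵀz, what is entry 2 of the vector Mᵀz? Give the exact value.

-167

Entry 2 ↔ basis x, so (Mᵀz)_{2} = Σᵢ (x)·zᵢ = (-2)·(4) + (0)·(-1) + (1)·(-2) + (3)·(-10) + (4)·(-13) + (5)·(-15) = -167.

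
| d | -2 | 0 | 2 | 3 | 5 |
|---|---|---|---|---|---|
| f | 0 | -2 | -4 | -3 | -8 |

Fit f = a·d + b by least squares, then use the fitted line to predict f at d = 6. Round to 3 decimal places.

Setting ∂/∂a … = 0 gives: 42·a + 8·b = -57;  8·a + 5·b = -17.
(Σd·d = 42, Σd = 8, Σ1 = 5, Σd·f = -57, Σf = -17.)
Determinant 42·5 − 8² = 146.
a = ((-57)·5 − 8·(-17))/146 = -149/146; b = (42·(-17) − 8·(-57))/146 = -129/73.
At d = 6: f̂ = (-149/146)·(6) + (-129/73)·(1) = -576/73.

f̂ = -7.890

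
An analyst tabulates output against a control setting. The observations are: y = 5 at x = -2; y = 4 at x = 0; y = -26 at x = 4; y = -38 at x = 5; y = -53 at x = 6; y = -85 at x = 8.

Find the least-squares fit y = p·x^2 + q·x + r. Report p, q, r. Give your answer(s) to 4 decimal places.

p = -0.9652, q = -3.3424, r = 2.8569

The normal equations are: 6289·p + 909·q + 145·r = -8694;  909·p + 145·q + 21·r = -1302;  145·p + 21·q + 6·r = -193.
(Σx^2·x^2 = 6289, Σx^2·x = 909, Σx^2 = 145, Σx·x = 145, Σx = 21, Σ1 = 6, Σx^2·y = -8694, Σx·y = -1302, Σy = -193.)
Inverting the 3×3 Gram matrix, [p, q, r]ᵀ = [-499/517, -1728/517, 1477/517]ᵀ.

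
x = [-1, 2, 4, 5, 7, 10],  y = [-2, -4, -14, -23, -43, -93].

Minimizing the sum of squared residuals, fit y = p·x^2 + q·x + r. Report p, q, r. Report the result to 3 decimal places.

With design matrix M, MᵀM = [[13299, 1539, 195]; [1539, 195, 27]; [195, 27, 6]] and Mᵀy = [-12224, -1408, -179]ᵀ.
Solving the 3×3 system (Gaussian elimination) gives p = -41/42, q = 173/294, r = -37/49.

p = -0.976, q = 0.588, r = -0.755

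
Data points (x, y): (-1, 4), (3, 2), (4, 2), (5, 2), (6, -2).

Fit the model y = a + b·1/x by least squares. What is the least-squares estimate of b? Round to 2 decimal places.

b = -2.17

Entries of AᵀA: Σ1 = 5, Σ1/x = -1/20, Σ1/x·1/x = 4469/3600.
Moment sums: Σy = 8, Σ1/x·y = -83/30.
Eliminating b: (4469/3600)·(row 1) − (-1/20)·(row 2) gives (1396/225)·a = (4469/3600)·8 − (-1/20)·(-83/30) = 17627/1800, so a = 17627/11168.
Then b = ((-83/30) − (-1/20)·(17627/11168))/(4469/3600) = -6045/2792.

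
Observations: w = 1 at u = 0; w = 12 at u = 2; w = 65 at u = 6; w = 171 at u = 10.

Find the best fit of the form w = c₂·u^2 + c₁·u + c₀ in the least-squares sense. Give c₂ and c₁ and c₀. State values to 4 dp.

c₂ = 1.5518, c₁ = 1.3851, c₀ = 1.7035

Sums needed: Σu^2·u^2 = 11312, Σu^2·u = 1224, Σu^2 = 140, Σu·u = 140, Σu = 18, Σ1 = 4.
And Σu^2·w = 19488, Σu·w = 2124, Σw = 249.
So XᵀX·[c₂, c₁, c₀]ᵀ = Xᵀw: [[11312, 1224, 140]; [1224, 140, 18]; [140, 18, 4]]·[c₂, c₁, c₀]ᵀ = [19488, 2124, 249]ᵀ.
Inverting the 3×3 Gram matrix, [c₂, c₁, c₀]ᵀ = [4941/3184, 2205/1592, 339/199]ᵀ.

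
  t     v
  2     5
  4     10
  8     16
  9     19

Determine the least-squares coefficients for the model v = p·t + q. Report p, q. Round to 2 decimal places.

p = 1.88, q = 1.70

From the data, Σt·t = 165, Σt = 23, Σ1 = 4.
Moment sums: Σt·v = 349, Σv = 50.
Eliminating q: 4·(row 1) − 23·(row 2) gives 131·p = 4·349 − 23·50 = 246, so p = 246/131.
Then q = (50 − 23·(246/131))/4 = 223/131.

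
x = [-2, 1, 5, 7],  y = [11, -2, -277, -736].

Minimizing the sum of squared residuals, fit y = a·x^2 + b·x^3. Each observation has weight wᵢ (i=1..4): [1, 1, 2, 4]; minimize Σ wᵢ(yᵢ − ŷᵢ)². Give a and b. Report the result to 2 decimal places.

Sums needed: Σwᵢ·x^2·x^2 = 10871, Σwᵢ·x^2·x^3 = 73447, Σwᵢ·x^3·x^3 = 501911.
For MᵀWy: Σwᵢ·x^2·y = -158064, Σwᵢ·x^3·y = -1079132.
So MᵀWM·[a, b]ᵀ = MᵀWy: [[10871, 73447]; [73447, 501911]]·[a, b]ᵀ = [-158064, -1079132]ᵀ.
Eliminating b: 501911·(row 1) − 73447·(row 2) gives 61812672·a = 501911·(-158064) − 73447·(-1079132) = -75052300, so a = -18763075/15453168.
Then b = ((-1079132) − 73447·(-18763075/15453168))/501911 = -30479341/15453168.

a = -1.21, b = -1.97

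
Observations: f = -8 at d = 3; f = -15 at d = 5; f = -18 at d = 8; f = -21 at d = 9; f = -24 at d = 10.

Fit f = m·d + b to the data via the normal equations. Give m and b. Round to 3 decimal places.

MᵀM·[m, b]ᵀ = Mᵀf reads: 279·m + 35·b = -672;  35·m + 5·b = -86.
Determinant 279·5 − 35² = 170.
m = ((-672)·5 − 35·(-86))/170 = -35/17; b = (279·(-86) − 35·(-672))/170 = -237/85.

m = -2.059, b = -2.788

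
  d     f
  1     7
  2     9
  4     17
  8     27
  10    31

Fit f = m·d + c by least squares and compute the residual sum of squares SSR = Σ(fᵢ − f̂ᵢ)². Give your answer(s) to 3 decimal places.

The normal system MᵀM·[m, c]ᵀ = Mᵀf is [[185, 25]; [25, 5]]·[m, c]ᵀ = [619, 91]ᵀ.
Eliminating c: 5·(row 1) − 25·(row 2) gives 300·m = 5·619 − 25·91 = 820, so m = 41/15.
Then c = (91 − 25·(41/15))/5 = 68/15.
Residuals: -4/15, -1, 23/15, 3/5, -13/15; SSR = 68/15.

SSR = 4.533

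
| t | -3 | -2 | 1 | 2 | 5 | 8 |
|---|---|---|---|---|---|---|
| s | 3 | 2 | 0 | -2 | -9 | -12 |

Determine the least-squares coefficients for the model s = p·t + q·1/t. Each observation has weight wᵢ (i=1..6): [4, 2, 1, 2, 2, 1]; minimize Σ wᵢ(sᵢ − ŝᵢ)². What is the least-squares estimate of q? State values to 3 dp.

q = 2.385

Entries of XᵀWX: Σwᵢ·t·t = 167, Σwᵢ·t·1/t = 12, Σwᵢ·1/t·1/t = 36577/14400.
And Σwᵢ·t·s = -238, Σwᵢ·1/t·s = -131/10.
So XᵀWX·[p, q]ᵀ = XᵀWs: [[167, 12]; [12, 36577/14400]]·[p, q]ᵀ = [-238, -131/10]ᵀ.
det = 167·(36577/14400) − 12² = 4034759/14400.
p = ((-238)·(36577/14400) − 12·(-131/10))/(4034759/14400) = -6441646/4034759; q = (167·(-131/10) − 12·(-238))/(4034759/14400) = 9623520/4034759.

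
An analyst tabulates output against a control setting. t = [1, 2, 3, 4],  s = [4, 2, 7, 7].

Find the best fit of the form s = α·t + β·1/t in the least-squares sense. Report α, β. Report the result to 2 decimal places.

α = 1.68, β = 1.67

Setting ∂/∂α … = 0 gives: 30·α + 4·β = 57;  4·α + (205/144)·β = 109/12.
det = 30·(205/144) − 4² = 641/24.
α = (57·(205/144) − 4·(109/12))/(641/24) = 2151/1282; β = (30·(109/12) − 4·57)/(641/24) = 1068/641.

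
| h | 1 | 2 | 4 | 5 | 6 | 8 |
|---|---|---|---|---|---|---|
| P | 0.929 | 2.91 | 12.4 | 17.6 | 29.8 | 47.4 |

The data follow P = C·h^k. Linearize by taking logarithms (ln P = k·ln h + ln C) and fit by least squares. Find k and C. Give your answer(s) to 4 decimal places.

Linearized form: ln P = k·ln h + ln C. From the 6 transformed points,
Σln h = 7.5601, Σ(ln h)² = 12.5270, Σln P = 13.6332, Σln h·ln P = 22.9523.
Equations: 12.5270·k + 7.5601·ln C = 22.9523;  7.5601·k + 6·ln C = 13.6332.
Solving (det = 18.0074): k = 1.92395, ln C = -0.15200, so C = exp(-0.15200) = 0.85899.

k = 1.9240, C = 0.8590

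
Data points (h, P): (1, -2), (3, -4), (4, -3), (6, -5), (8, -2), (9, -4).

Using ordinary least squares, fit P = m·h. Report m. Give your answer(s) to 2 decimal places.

Setting ∂/∂m … = 0 gives: 207·m = -108.
Hence m = -108 / 207 ≈ -0.521739.

m = -0.52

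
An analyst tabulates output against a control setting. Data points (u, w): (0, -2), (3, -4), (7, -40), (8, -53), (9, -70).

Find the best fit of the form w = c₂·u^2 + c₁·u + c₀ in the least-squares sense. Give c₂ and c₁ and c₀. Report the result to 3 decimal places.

Setting ∂/∂c₂ … = 0 gives: 13139·c₂ + 1611·c₁ + 203·c₀ = -11058;  1611·c₂ + 203·c₁ + 27·c₀ = -1346;  203·c₂ + 27·c₁ + 5·c₀ = -169.
Solving the 3×3 system (Gaussian elimination) gives c₂ = -37/33, c₁ = 719/286, c₀ = -1591/858.

c₂ = -1.121, c₁ = 2.514, c₀ = -1.854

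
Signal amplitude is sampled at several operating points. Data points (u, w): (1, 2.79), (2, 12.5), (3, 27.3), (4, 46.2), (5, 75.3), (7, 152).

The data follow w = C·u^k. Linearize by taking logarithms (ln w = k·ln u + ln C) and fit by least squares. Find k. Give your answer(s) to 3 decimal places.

Let Y = ln w. Fitting Y = k·ln u + ln C by least squares:
Σln u = 6.7334, Σ(ln u)² = 9.9861, Σln w = 20.0370, Σln u·ln w = 27.4285.
Normal system: [[9.9861, 6.7334]; [6.7334, 6]]·[k, ln C]ᵀ = [27.4285, 20.0370]ᵀ.
Solving (det = 14.5777): k = 2.03419, ln C = 1.05666.

k = 2.034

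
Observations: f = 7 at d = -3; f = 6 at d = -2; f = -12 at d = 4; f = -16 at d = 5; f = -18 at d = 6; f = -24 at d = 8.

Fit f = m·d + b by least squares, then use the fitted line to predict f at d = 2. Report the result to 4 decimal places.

f̂ = -6.6000

From the data, Σd·d = 154, Σd = 18, Σ1 = 6.
For Mᵀf: Σd·f = -461, Σf = -57.
MᵀM·[m, b]ᵀ = Mᵀf becomes [[154, 18]; [18, 6]]·[m, b]ᵀ = [-461, -57]ᵀ.
Eliminating b: 6·(row 1) − 18·(row 2) gives 600·m = 6·(-461) − 18·(-57) = -1740, so m = -29/10.
Then b = ((-57) − 18·(-29/10))/6 = -4/5.
At d = 2: f̂ = (-29/10)·(2) + (-4/5)·(1) = -33/5.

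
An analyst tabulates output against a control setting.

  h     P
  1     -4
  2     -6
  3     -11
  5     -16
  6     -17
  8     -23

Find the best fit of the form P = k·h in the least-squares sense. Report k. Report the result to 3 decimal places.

k = -2.986

Sums needed: Σh·h = 139.
Moment sums: Σh·P = -415.
AᵀA·[k]ᵀ = AᵀP becomes [[139]]·[k]ᵀ = [-415]ᵀ.
k = (-415)/139 = -2.98561.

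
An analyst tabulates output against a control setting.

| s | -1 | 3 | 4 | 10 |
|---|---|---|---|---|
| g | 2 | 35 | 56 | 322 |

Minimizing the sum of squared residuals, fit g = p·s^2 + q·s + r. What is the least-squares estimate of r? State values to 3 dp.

The normal equations are: 10338·p + 1090·q + 126·r = 33413;  1090·p + 126·q + 16·r = 3547;  126·p + 16·q + 4·r = 415.
Row-reducing yields p = 155329/51482, q = 49385/25741, r = 26657/25741.

r = 1.036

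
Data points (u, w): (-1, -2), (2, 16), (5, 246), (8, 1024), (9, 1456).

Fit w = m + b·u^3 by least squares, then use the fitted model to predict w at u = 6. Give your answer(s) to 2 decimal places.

ŵ = 430.84

The normal system XᵀX·[m, b]ᵀ = Xᵀw is [[5, 1373]; [1373, 809275]]·[m, b]ᵀ = [2740, 1616592]ᵀ.
Determinant 5·809275 − 1373² = 2161246.
m = (2740·809275 − 1373·1616592)/2161246 = -1083658/1080623; b = (5·1616592 − 1373·2740)/2161246 = 2160470/1080623.
At u = 6: ŵ = (-1083658/1080623)·(1) + (2160470/1080623)·(216) = 465577862/1080623.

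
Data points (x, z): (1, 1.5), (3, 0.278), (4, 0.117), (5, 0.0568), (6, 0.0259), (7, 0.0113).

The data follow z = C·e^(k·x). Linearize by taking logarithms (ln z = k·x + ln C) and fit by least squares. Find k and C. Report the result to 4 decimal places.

Linearized form: ln z = k·x + ln C. From the 6 transformed points,
Sums: Σx = 26.0000, Σ(x)² = 136.0000, Σln z = -14.0249, Σx·ln z = -79.6601.
Normal system: [[136.0000, 26.0000]; [26.0000, 6]]·[k, ln C]ᵀ = [-79.6601, -14.0249]ᵀ.
Solving (det = 140.0000): k = -0.80937, ln C = 1.16980, so C = exp(1.16980) = 3.22134.

k = -0.8094, C = 3.2213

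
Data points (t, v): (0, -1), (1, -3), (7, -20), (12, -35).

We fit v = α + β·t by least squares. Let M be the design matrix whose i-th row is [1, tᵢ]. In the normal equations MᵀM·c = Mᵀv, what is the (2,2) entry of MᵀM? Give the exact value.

194

Row 2 ↔ basis t, column 2 ↔ basis t, so (MᵀM)_{2,2} = Σᵢ (t)·(t) = (0)·(0) + (1)·(1) + (7)·(7) + (12)·(12) = 194.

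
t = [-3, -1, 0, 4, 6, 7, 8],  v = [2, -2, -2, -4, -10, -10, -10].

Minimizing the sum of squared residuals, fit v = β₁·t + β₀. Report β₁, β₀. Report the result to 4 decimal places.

Normal-equation sums: Σt·t = 175, Σt = 21, Σ1 = 7.
For Aᵀv: Σt·v = -230, Σv = -36.
Eliminating β₀: 7·(row 1) − 21·(row 2) gives 784·β₁ = 7·(-230) − 21·(-36) = -854, so β₁ = -61/56.
Then β₀ = ((-36) − 21·(-61/56))/7 = -15/8.

β₁ = -1.0893, β₀ = -1.8750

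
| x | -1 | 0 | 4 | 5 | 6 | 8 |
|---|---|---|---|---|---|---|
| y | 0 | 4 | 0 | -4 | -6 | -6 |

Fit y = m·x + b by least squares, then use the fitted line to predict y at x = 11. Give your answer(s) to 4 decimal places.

Sums needed: Σx·x = 142, Σx = 22, Σ1 = 6.
And Σx·y = -104, Σy = -12.
So AᵀA·[m, b]ᵀ = Aᵀy: [[142, 22]; [22, 6]]·[m, b]ᵀ = [-104, -12]ᵀ.
Eliminating b: 6·(row 1) − 22·(row 2) gives 368·m = 6·(-104) − 22·(-12) = -360, so m = -45/46.
Then b = ((-12) − 22·(-45/46))/6 = 73/46.
At x = 11: ŷ = (-45/46)·(11) + (73/46)·(1) = -211/23.

ŷ = -9.1739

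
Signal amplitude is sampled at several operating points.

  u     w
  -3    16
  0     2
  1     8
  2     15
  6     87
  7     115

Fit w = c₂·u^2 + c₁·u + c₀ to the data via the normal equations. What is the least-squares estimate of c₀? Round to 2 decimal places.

c₀ = 3.17

Forming MᵀM = [[3795, 541, 99]; [541, 99, 13]; [99, 13, 6]] and Mᵀw = [8979, 1317, 243]ᵀ gives MᵀM·[c₂, c₁, c₀]ᵀ = Mᵀw.
Solving the 3×3 system (Gaussian elimination) gives c₂ = 23477/11626, c₁ = 21531/11626, c₀ = 18416/5813.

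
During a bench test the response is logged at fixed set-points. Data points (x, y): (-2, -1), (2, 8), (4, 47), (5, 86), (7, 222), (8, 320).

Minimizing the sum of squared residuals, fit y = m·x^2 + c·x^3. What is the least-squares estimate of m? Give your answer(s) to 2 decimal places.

m = 0.89

Forming MᵀM = [[7410, 53724]; [53724, 399642]] and Mᵀy = [34288, 253816]ᵀ gives MᵀM·[m, c]ᵀ = Mᵀy.
det = 7410·399642 − 53724² = 75079044.
m = (34288·399642 − 53724·253816)/75079044 = 5576176/6256587; c = (7410·253816 − 53724·34288)/75079044 = 1074668/2085529.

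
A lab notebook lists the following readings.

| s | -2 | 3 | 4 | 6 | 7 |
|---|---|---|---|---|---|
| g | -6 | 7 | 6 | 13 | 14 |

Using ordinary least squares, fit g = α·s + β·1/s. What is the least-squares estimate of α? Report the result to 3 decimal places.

α = 1.908

Compute the Gram sums: Σs·s = 114, Σs·1/s = 5, Σ1/s·1/s = 3329/7056.
Right-hand side: Σs·g = 233, Σ1/s·g = 11.
Determinant 114·(3329/7056) − 5² = 33851/1176.
α = (233·(3329/7056) − 5·11)/(33851/1176) = 387577/203106; β = (114·11 − 5·233)/(33851/1176) = 104664/33851.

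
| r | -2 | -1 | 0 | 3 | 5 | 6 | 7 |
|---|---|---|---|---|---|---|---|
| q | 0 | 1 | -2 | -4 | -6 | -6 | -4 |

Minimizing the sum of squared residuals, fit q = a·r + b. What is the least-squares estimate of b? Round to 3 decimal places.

b = -1.246

Forming XᵀX = [[124, 18]; [18, 7]] and Xᵀq = [-107, -21]ᵀ gives XᵀX·[a, b]ᵀ = Xᵀq.
Δ = 124·7 − 18² = 544.
a = ((-107)·7 − 18·(-21))/544 = -371/544; b = (124·(-21) − 18·(-107))/544 = -339/272.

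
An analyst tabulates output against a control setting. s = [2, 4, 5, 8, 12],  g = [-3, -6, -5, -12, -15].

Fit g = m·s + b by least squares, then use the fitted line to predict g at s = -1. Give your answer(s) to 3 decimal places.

ĝ = 0.895

AᵀA·[m, b]ᵀ = Aᵀg reads: 253·m + 31·b = -331;  31·m + 5·b = -41.
(Σs·s = 253, Σs = 31, Σ1 = 5, Σs·g = -331, Σg = -41.)
Eliminating b: 5·(row 1) − 31·(row 2) gives 304·m = 5·(-331) − 31·(-41) = -384, so m = -24/19.
Then b = ((-41) − 31·(-24/19))/5 = -7/19.
At s = -1: ĝ = (-24/19)·(-1) + (-7/19)·(1) = 17/19.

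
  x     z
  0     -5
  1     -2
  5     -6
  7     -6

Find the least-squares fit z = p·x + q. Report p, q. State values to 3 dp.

Sums needed: Σx·x = 75, Σx = 13, Σ1 = 4.
For Mᵀz: Σx·z = -74, Σz = -19.
Eliminating q: 4·(row 1) − 13·(row 2) gives 131·p = 4·(-74) − 13·(-19) = -49, so p = -49/131.
Then q = ((-19) − 13·(-49/131))/4 = -463/131.

p = -0.374, q = -3.534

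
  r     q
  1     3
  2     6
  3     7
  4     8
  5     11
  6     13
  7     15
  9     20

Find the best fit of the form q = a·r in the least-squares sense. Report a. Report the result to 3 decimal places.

a = 2.199

Entries of MᵀM: Σr·r = 221.
And Σr·q = 486.
Normal equations: [[221]]·[a]ᵀ = [486]ᵀ.
Hence a = 486 / 221 ≈ 2.1991.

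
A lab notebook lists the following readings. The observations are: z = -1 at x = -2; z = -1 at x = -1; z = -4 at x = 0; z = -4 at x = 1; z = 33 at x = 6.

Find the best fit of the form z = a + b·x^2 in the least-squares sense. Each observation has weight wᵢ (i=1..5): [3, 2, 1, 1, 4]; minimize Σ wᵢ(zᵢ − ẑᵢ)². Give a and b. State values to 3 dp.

a = -4.016, b = 1.026

Entries of AᵀWA: Σwᵢ·1 = 11, Σwᵢ·x^2 = 159, Σwᵢ·x^2·x^2 = 5235.
Right-hand side: Σwᵢ·z = 119, Σwᵢ·x^2·z = 4734.
Normal equations: [[11, 159]; [159, 5235]]·[a, b]ᵀ = [119, 4734]ᵀ.
Determinant 11·5235 − 159² = 32304.
a = (119·5235 − 159·4734)/32304 = -43247/10768; b = (11·4734 − 159·119)/32304 = 11051/10768.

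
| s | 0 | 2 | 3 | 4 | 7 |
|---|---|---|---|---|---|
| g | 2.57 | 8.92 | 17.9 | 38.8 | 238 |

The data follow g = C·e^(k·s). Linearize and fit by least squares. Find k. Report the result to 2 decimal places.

Linearized form: ln g = k·s + ln C. From the 5 transformed points,
Over the data: Σs = 16.0000, Σ(s)² = 78.0000, Σln g = 15.1477, Σs·ln g = 65.9706.
Normal system: [[78.0000, 16.0000]; [16.0000, 5]]·[k, ln C]ᵀ = [65.9706, 15.1477]ᵀ.
Solving (det = 134.0000): k = 0.65291, ln C = 0.94023.

k = 0.65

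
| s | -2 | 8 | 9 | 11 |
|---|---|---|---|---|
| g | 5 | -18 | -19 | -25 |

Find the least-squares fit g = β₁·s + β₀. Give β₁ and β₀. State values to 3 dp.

The normal system XᵀX·[β₁, β₀]ᵀ = Xᵀg is [[270, 26]; [26, 4]]·[β₁, β₀]ᵀ = [-600, -57]ᵀ.
Eliminating β₀: 4·(row 1) − 26·(row 2) gives 404·β₁ = 4·(-600) − 26·(-57) = -918, so β₁ = -459/202.
Then β₀ = ((-57) − 26·(-459/202))/4 = 105/202.

β₁ = -2.272, β₀ = 0.520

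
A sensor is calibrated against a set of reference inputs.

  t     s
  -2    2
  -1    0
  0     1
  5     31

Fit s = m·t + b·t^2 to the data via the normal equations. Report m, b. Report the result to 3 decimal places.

m = 1.053, b = 1.029

With design matrix X, XᵀX = [[30, 116]; [116, 642]] and Xᵀs = [151, 783]ᵀ.
Determinant 30·642 − 116² = 5804.
m = (151·642 − 116·783)/5804 = 3057/2902; b = (30·783 − 116·151)/5804 = 2987/2902.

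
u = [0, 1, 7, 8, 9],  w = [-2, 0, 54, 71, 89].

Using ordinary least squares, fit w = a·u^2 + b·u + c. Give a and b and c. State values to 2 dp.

a = 1.04, b = 0.72, c = -1.90

The normal system AᵀA·[a, b, c]ᵀ = Aᵀw is [[13059, 1585, 195]; [1585, 195, 25]; [195, 25, 5]]·[a, b, c]ᵀ = [14399, 1747, 212]ᵀ.
Row-reducing yields a = 505/484, b = 1747/2420, c = -2301/1210.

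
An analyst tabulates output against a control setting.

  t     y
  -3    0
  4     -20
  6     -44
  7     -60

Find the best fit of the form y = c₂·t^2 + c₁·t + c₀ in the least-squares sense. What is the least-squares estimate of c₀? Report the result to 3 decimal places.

Sums needed: Σt^2·t^2 = 4034, Σt^2·t = 596, Σt^2 = 110, Σt·t = 110, Σt = 14, Σ1 = 4.
Moment sums: Σt^2·y = -4844, Σt·y = -764, Σy = -124.
MᵀM·[c₂, c₁, c₀]ᵀ = Mᵀy becomes [[4034, 596, 110]; [596, 110, 14]; [110, 14, 4]]·[c₂, c₁, c₀]ᵀ = [-4844, -764, -124]ᵀ.
Solving the 3×3 system (Gaussian elimination) gives c₂ = -1487/1419, c₁ = -2533/1419, c₀ = 1923/473.

c₀ = 4.066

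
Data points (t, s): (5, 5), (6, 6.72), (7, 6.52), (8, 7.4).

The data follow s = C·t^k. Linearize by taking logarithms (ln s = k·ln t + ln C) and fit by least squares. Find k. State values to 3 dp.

k = 0.747

Linearized form: ln s = k·ln t + ln C. From the 4 transformed points,
Σln t = 7.4265, Σ(ln t)² = 13.9113, Σln s = 7.3909, Σln t·ln s = 13.8140.
Normal system: [[13.9113, 7.4265]; [7.4265, 4]]·[k, ln C]ᵀ = [13.8140, 7.3909]ᵀ.
Slope k = (n·Σln t·ln s − Σln t·Σln s)/(n·Σ(ln t)² − (Σln t)²) = (4·13.8140 − 7.4265·7.3909)/0.4917 = 0.74730; ln C = (Σln s − k·Σln t)/n = 0.46026.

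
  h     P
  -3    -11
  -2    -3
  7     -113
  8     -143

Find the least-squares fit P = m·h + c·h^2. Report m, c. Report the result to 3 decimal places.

m = -2.311, c = -1.957

Compute the Gram sums: Σh·h = 126, Σh·h^2 = 820, Σh^2·h^2 = 6594.
And Σh·P = -1896, Σh^2·P = -14800.
Normal equations: [[126, 820]; [820, 6594]]·[m, c]ᵀ = [-1896, -14800]ᵀ.
Eliminating c: 6594·(row 1) − 820·(row 2) gives 158444·m = 6594·(-1896) − 820·(-14800) = -366224, so m = -91556/39611.
Then c = ((-14800) − 820·(-91556/39611))/6594 = -77520/39611.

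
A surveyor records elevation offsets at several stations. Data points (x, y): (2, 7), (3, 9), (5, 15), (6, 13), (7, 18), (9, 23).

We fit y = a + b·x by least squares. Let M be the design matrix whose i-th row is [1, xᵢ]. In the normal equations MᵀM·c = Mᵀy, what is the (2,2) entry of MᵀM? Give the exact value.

204

Row 2 ↔ basis x, column 2 ↔ basis x, so (MᵀM)_{2,2} = Σᵢ (x)·(x) = (2)·(2) + (3)·(3) + (5)·(5) + (6)·(6) + (7)·(7) + (9)·(9) = 204.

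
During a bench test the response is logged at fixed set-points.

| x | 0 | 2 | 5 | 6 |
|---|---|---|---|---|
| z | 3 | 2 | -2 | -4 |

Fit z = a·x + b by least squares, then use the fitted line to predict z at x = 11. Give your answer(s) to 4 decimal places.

AᵀA·[a, b]ᵀ = Aᵀz reads: 65·a + 13·b = -30;  13·a + 4·b = -1.
(Σx·x = 65, Σx = 13, Σ1 = 4, Σx·z = -30, Σz = -1.)
Eliminating b: 4·(row 1) − 13·(row 2) gives 91·a = 4·(-30) − 13·(-1) = -107, so a = -107/91.
Then b = ((-1) − 13·(-107/91))/4 = 25/7.
At x = 11: ẑ = (-107/91)·(11) + (25/7)·(1) = -852/91.

ẑ = -9.3626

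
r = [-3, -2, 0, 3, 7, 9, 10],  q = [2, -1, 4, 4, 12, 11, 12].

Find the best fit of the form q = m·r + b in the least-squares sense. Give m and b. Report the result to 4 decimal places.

Sums needed: Σr·r = 252, Σr = 24, Σ1 = 7.
Moment sums: Σr·q = 311, Σq = 44.
MᵀM·[m, b]ᵀ = Mᵀq becomes [[252, 24]; [24, 7]]·[m, b]ᵀ = [311, 44]ᵀ.
Determinant 252·7 − 24² = 1188.
m = (311·7 − 24·44)/1188 = 1121/1188; b = (252·44 − 24·311)/1188 = 302/99.

m = 0.9436, b = 3.0505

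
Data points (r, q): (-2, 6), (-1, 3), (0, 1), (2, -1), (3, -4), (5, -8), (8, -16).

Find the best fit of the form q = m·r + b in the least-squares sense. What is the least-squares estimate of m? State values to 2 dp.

m = -2.09

Normal-equation sums: Σr·r = 107, Σr = 15, Σ1 = 7.
And Σr·q = -197, Σq = -19.
Normal equations: [[107, 15]; [15, 7]]·[m, b]ᵀ = [-197, -19]ᵀ.
det = 107·7 − 15² = 524.
m = ((-197)·7 − 15·(-19))/524 = -547/262; b = (107·(-19) − 15·(-197))/524 = 461/262.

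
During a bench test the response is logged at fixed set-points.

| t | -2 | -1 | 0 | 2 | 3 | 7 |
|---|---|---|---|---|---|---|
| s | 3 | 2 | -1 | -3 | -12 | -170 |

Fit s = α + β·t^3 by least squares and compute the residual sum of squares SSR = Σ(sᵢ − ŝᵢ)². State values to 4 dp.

SSR = 6.3986

Sums needed: Σ1 = 6, Σt^3 = 369, Σt^3·t^3 = 118507.
And Σs = -181, Σt^3·s = -58684.
det = 6·118507 − 369² = 574881.
α = ((-181)·118507 − 369·(-58684))/574881 = 204629/574881; β = (6·(-58684) − 369·(-181))/574881 = -95105/191627.
Residuals: -762506/574881, 659818/574881, -779510/574881, 353248/574881, 600304/574881, -71354/574881; SSR = 3678416/574881.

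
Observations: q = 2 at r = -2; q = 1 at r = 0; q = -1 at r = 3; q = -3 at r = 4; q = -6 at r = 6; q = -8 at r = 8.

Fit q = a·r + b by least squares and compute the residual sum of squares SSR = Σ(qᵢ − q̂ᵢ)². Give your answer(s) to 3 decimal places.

From the data, Σr·r = 129, Σr = 19, Σ1 = 6.
Right-hand side: Σr·q = -119, Σq = -15.
Eliminating b: 6·(row 1) − 19·(row 2) gives 413·a = 6·(-119) − 19·(-15) = -429, so a = -429/413.
Then b = ((-15) − 19·(-429/413))/6 = 326/413.
Residuals: -358/413, 87/413, 548/413, 151/413, -230/413, -198/413; SSR = 1334/413.

SSR = 3.230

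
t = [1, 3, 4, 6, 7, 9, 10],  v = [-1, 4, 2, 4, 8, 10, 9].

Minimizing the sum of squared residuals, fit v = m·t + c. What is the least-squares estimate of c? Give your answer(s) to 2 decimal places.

XᵀX·[m, c]ᵀ = Xᵀv reads: 292·m + 40·c = 279;  40·m + 7·c = 36.
Δ = 292·7 − 40² = 444.
m = (279·7 − 40·36)/444 = 171/148; c = (292·36 − 40·279)/444 = -54/37.

c = -1.46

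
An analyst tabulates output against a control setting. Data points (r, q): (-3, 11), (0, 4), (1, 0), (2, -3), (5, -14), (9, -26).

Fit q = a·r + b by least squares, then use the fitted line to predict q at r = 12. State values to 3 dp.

Forming XᵀX = [[120, 14]; [14, 6]] and Xᵀq = [-343, -28]ᵀ gives XᵀX·[a, b]ᵀ = Xᵀq.
det = 120·6 − 14² = 524.
a = ((-343)·6 − 14·(-28))/524 = -833/262; b = (120·(-28) − 14·(-343))/524 = 721/262.
At r = 12: q̂ = (-833/262)·(12) + (721/262)·(1) = -9275/262.

q̂ = -35.401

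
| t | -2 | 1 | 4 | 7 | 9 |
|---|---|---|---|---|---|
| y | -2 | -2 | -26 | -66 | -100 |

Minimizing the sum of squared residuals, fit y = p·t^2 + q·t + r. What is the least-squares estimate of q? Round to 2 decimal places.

q = -1.98

Forming XᵀX = [[9235, 1129, 151]; [1129, 151, 19]; [151, 19, 5]] and Xᵀy = [-11760, -1464, -196]ᵀ gives XᵀX·[p, q, r]ᵀ = Xᵀy.
Row-reducing yields p = -8466/8351, q = -16570/8351, r = -8720/8351.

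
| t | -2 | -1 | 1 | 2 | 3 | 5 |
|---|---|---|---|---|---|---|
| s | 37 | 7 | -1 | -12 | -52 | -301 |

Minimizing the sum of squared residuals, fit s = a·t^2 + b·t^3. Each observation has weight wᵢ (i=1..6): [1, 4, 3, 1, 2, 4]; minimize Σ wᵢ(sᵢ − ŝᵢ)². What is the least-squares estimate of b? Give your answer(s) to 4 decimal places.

b = -3.0740

Normal-equation sums: Σwᵢ·t^2·t^2 = 2701, Σwᵢ·t^2·t^3 = 12985, Σwᵢ·t^3·t^3 = 64093.
Moment sums: Σwᵢ·t^2·s = -30911, Σwᵢ·t^3·s = -153731.
MᵀWM·[a, b]ᵀ = MᵀWs becomes [[2701, 12985]; [12985, 64093]]·[a, b]ᵀ = [-30911, -153731]ᵀ.
det = 2701·64093 − 12985² = 4504968.
a = ((-30911)·64093 − 12985·(-153731))/4504968 = 625763/187707; b = (2701·(-153731) − 12985·(-30911))/4504968 = -577004/187707.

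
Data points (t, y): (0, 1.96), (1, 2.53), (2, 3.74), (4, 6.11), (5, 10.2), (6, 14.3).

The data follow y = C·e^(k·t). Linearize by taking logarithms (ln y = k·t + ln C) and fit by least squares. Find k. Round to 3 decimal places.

k = 0.330

With ln yᵢ as the transformed response and tᵢ as the regressor:
XᵀX = [[82.0000, 18.0000]; [18.0000, 6]], rhs = [38.3796, 9.7128]ᵀ  (here Σt = 18.0000, Σ(t)² = 82.0000, Σln y = 9.7128, Σt·ln y = 38.3796).
Slope k = (n·Σt·ln y − Σt·Σln y)/(n·Σ(t)² − (Σt)²) = (6·38.3796 − 18.0000·9.7128)/168.0000 = 0.33004; ln C = (Σln y − k·Σt)/n = 0.62868.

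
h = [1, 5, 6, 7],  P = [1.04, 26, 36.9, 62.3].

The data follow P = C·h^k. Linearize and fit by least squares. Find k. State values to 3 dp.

k = 2.047

Taking logs, ln P = k·ln h + ln C, so regress ln P on ln h.
Σln h = 5.3471, Σ(ln h)² = 9.5873, Σln P = 11.0375, Σln h·ln P = 19.7492.
Equations: 9.5873·k + 5.3471·ln C = 19.7492;  5.3471·k + 4·ln C = 11.0375.
Slope k = (n·Σln h·ln P − Σln h·Σln P)/(n·Σ(ln h)² − (Σln h)²) = (4·19.7492 − 5.3471·11.0375)/9.7575 = 2.04746; ln C = (Σln P − k·Σln h)/n = 0.02237.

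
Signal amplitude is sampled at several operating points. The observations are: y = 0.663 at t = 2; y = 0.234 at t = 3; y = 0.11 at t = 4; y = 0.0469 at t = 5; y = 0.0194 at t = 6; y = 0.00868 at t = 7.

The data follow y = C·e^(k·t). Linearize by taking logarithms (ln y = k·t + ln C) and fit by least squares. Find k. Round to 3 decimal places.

k = -0.857

Let Y = ln y. Fitting Y = k·t + ln C by least squares:
AᵀA = [[139.0000, 27.0000]; [27.0000, 6]], rhs = [-86.1891, -15.8196]ᵀ  (here Σt = 27.0000, Σ(t)² = 139.0000, Σln y = -15.8196, Σt·ln y = -86.1891).
Slope k = (n·Σt·ln y − Σt·Σln y)/(n·Σ(t)² − (Σt)²) = (6·-86.1891 − 27.0000·-15.8196)/105.0000 = -0.85718; ln C = (Σln y − k·Σt)/n = 1.22071.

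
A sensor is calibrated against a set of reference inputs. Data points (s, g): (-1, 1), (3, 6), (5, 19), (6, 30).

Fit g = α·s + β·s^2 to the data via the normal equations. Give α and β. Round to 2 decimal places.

Normal-equation sums: Σs·s = 71, Σs·s^2 = 367, Σs^2·s^2 = 2003.
And Σs·g = 292, Σs^2·g = 1610.
So AᵀA·[α, β]ᵀ = Aᵀg: [[71, 367]; [367, 2003]]·[α, β]ᵀ = [292, 1610]ᵀ.
Eliminating β: 2003·(row 1) − 367·(row 2) gives 7524·α = 2003·292 − 367·1610 = -5994, so α = -333/418.
Then β = (1610 − 367·(-333/418))/2003 = 397/418.

α = -0.80, β = 0.95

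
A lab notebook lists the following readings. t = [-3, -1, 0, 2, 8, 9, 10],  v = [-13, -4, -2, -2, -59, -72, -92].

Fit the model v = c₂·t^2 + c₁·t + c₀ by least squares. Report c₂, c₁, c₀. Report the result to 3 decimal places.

c₂ = -1.006, c₁ = 1.028, c₀ = -1.299

Compute the Gram sums: Σt^2·t^2 = 20755, Σt^2·t = 2221, Σt^2 = 259, Σt·t = 259, Σt = 25, Σ1 = 7.
Right-hand side: Σt^2·v = -18937, Σt·v = -2001, Σv = -244.
XᵀX·[c₂, c₁, c₀]ᵀ = Xᵀv becomes [[20755, 2221, 259]; [2221, 259, 25]; [259, 25, 7]]·[c₂, c₁, c₀]ᵀ = [-18937, -2001, -244]ᵀ.
Inverting the 3×3 Gram matrix, [c₂, c₁, c₀]ᵀ = [-4705/4676, 18541/18036, -82007/63126]ᵀ.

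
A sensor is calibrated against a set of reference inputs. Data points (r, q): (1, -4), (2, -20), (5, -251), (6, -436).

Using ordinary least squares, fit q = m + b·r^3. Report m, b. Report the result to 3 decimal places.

The normal equations are: 4·m + 350·b = -711;  350·m + 62346·b = -125715.
(Σ1 = 4, Σr^3 = 350, Σr^3·r^3 = 62346, Σq = -711, Σr^3·q = -125715.)
Eliminating b: 62346·(row 1) − 350·(row 2) gives 126884·m = 62346·(-711) − 350·(-125715) = -327756, so m = -81939/31721.
Then b = ((-125715) − 350·(-81939/31721))/62346 = -127005/63442.

m = -2.583, b = -2.002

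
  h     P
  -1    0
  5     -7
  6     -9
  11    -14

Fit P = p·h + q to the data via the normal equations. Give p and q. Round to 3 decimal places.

p = -1.175, q = -1.330

Forming MᵀM = [[183, 21]; [21, 4]] and MᵀP = [-243, -30]ᵀ gives MᵀM·[p, q]ᵀ = MᵀP.
Δ = 183·4 − 21² = 291.
p = ((-243)·4 − 21·(-30))/291 = -114/97; q = (183·(-30) − 21·(-243))/291 = -129/97.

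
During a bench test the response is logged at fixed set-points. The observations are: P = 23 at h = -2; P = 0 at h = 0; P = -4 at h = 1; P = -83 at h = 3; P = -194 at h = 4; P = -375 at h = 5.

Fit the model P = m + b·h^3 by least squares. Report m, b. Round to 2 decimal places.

m = -1.09, b = -3.00

With design matrix A, AᵀA = [[6, 209]; [209, 20515]] and AᵀP = [-633, -61720]ᵀ.
Determinant 6·20515 − 209² = 79409.
m = ((-633)·20515 − 209·(-61720))/79409 = -7865/7219; b = (6·(-61720) − 209·(-633))/79409 = -238023/79409.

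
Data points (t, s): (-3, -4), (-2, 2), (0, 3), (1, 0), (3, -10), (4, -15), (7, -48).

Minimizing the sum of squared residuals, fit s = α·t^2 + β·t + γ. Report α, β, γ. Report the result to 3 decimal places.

XᵀX·[α, β, γ]ᵀ = Xᵀs reads: 2836·α + 400·β + 88·γ = -2710;  400·α + 88·β + 10·γ = -418;  88·α + 10·β + 7·γ = -72.
Inverting the 3×3 Gram matrix, [α, β, γ]ᵀ = [-4531/5082, -4867/5082, 5821/2541]ᵀ.

α = -0.892, β = -0.958, γ = 2.291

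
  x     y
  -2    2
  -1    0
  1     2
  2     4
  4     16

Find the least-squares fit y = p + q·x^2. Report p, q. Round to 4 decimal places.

Compute the Gram sums: Σ1 = 5, Σx^2 = 26, Σx^2·x^2 = 290.
And Σy = 24, Σx^2·y = 282.
MᵀM·[p, q]ᵀ = Mᵀy becomes [[5, 26]; [26, 290]]·[p, q]ᵀ = [24, 282]ᵀ.
Eliminating q: 290·(row 1) − 26·(row 2) gives 774·p = 290·24 − 26·282 = -372, so p = -62/129.
Then q = (282 − 26·(-62/129))/290 = 131/129.

p = -0.4806, q = 1.0155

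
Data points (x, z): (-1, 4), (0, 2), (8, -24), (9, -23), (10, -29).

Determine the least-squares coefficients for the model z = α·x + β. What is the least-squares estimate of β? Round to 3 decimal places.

β = 1.440

MᵀM·[α, β]ᵀ = Mᵀz reads: 246·α + 26·β = -693;  26·α + 5·β = -70.
Determinant 246·5 − 26² = 554.
α = ((-693)·5 − 26·(-70))/554 = -1645/554; β = (246·(-70) − 26·(-693))/554 = 399/277.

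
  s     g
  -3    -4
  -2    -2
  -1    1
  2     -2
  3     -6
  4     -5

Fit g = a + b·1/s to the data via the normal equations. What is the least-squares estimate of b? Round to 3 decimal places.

Normal-equation sums: Σ1 = 6, Σ1/s = -3/4, Σ1/s·1/s = 257/144.
And Σg = -18, Σ1/s·g = -35/12.
So MᵀM·[a, b]ᵀ = Mᵀg: [[6, -3/4]; [-3/4, 257/144]]·[a, b]ᵀ = [-18, -35/12]ᵀ.
Determinant 6·(257/144) − (-3/4)² = 487/48.
a = ((-18)·(257/144) − (-3/4)·(-35/12))/(487/48) = -1647/487; b = (6·(-35/12) − (-3/4)·(-18))/(487/48) = -1488/487.

b = -3.055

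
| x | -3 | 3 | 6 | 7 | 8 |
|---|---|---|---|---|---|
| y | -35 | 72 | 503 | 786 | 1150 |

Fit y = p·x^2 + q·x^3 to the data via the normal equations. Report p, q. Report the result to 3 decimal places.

p = 2.078, q = 1.988

From the data, Σx^2·x^2 = 7955, Σx^2·x^3 = 57351, Σx^3·x^3 = 427907.
And Σx^2·y = 130555, Σx^3·y = 969935.
Eliminating q: 427907·(row 1) − 57351·(row 2) gives 114862984·p = 427907·130555 − 57351·969935 = 238656200, so p = 29832025/14357873.
Then q = (969935 − 57351·(29832025/14357873))/427907 = 28546640/14357873.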